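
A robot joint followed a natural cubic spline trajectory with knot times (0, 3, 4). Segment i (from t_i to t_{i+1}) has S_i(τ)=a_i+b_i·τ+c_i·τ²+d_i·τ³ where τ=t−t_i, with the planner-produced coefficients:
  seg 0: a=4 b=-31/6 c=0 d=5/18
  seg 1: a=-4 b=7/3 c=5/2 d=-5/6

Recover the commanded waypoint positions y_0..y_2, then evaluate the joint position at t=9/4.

y_0=4 y_1=-4 y_2=0
S(9/4) = -571/128

y_0 = S_0(0) = a_0 = 4
y_1 = S_1(0) = a_1 = -4
y_2 = S_1(1) = 0
t_q=9/4 is in segment 0 (τ=9/4); S_0(τ)=-571/128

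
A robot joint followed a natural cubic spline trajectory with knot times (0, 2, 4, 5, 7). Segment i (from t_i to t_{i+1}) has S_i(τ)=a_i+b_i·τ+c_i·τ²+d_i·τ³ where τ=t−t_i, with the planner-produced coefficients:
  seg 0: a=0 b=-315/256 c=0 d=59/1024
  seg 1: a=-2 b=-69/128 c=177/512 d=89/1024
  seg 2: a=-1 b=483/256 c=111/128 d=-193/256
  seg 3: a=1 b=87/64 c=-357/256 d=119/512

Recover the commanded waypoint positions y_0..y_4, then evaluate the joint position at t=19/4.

y_0=0 y_1=-2 y_2=-1 y_3=1 y_4=0
S(19/4) = 9581/16384

y_0 = S_0(0) = a_0 = 0
y_1 = S_1(0) = a_1 = -2
y_2 = S_2(0) = a_2 = -1
y_3 = S_3(0) = a_3 = 1
y_4 = S_3(2) = 0
t_q=19/4 is in segment 2 (τ=3/4); S_2(τ)=9581/16384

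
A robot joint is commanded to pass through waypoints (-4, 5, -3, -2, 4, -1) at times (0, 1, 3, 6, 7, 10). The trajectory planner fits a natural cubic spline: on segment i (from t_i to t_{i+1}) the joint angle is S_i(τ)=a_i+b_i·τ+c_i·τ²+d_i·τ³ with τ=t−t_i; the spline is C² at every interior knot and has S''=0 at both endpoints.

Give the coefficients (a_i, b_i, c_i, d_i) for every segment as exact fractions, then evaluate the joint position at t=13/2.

Δ: Δ0=9, Δ1=-4, Δ2=1/3, Δ3=6, Δ4=-5/3
row 1: diag=6, rhs=-78; c'=1/3, d'=-13
row 2: denom=10−2·1/3=28/3; d'=(26−2·-13)/(28/3)=39/7
row 3: denom=8−3·9/28=197/28; d'=(34−3·39/7)/(197/28)=484/197
row 4: denom=8−1·28/197=1548/197; d'=(-46−1·484/197)/(1548/197)=-37/6
back: M4=-37/6
back: M3=484/197−28/197·-37/6=10/3
back: M2=39/7−9/28·10/3=9/2
back: M1=-13−1/3·9/2=-29/2
M: M0=0, M1=-29/2, M2=9/2, M3=10/3, M4=-37/6, M5=0
seg 0: a=-4, c=M0/2=0, d=(M1−M0)/(6·1)=-29/12, b=Δ0−h0·(2M0+M1)/6=137/12
seg 1: a=5, c=M1/2=-29/4, d=(M2−M1)/(6·2)=19/12, b=Δ1−h1·(2M1+M2)/6=25/6
seg 2: a=-3, c=M2/2=9/4, d=(M3−M2)/(6·3)=-7/108, b=Δ2−h2·(2M2+M3)/6=-35/6
seg 3: a=-2, c=M3/2=5/3, d=(M4−M3)/(6·1)=-19/12, b=Δ3−h3·(2M3+M4)/6=71/12
seg 4: a=4, c=M4/2=-37/12, d=(M5−M4)/(6·3)=37/108, b=Δ4−h4·(2M4+M5)/6=9/2
t_q=13/2 → seg 3, τ=1/2; S=-2+71/12·τ+5/3·τ²+-19/12·τ³=113/96

  seg 0: a=-4 b=137/12 c=0 d=-29/12
  seg 1: a=5 b=25/6 c=-29/4 d=19/12
  seg 2: a=-3 b=-35/6 c=9/4 d=-7/108
  seg 3: a=-2 b=71/12 c=5/3 d=-19/12
  seg 4: a=4 b=9/2 c=-37/12 d=37/108
S(13/2) = 113/96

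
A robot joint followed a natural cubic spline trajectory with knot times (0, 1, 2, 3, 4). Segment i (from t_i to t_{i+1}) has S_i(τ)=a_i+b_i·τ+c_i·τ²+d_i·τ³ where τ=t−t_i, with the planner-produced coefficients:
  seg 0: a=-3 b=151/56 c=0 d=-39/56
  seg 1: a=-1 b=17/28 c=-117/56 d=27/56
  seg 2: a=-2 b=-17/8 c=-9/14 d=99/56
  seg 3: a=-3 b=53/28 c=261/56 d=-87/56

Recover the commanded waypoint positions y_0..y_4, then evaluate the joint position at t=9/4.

y_0 = S_0(0) = a_0 = -3
y_1 = S_1(0) = a_1 = -1
y_2 = S_2(0) = a_2 = -2
y_3 = S_3(0) = a_3 = -3
y_4 = S_3(1) = 2
t_q=9/4 is in segment 2 (τ=1/4); S_2(τ)=-9117/3584

y_0=-3 y_1=-1 y_2=-2 y_3=-3 y_4=2
S(9/4) = -9117/3584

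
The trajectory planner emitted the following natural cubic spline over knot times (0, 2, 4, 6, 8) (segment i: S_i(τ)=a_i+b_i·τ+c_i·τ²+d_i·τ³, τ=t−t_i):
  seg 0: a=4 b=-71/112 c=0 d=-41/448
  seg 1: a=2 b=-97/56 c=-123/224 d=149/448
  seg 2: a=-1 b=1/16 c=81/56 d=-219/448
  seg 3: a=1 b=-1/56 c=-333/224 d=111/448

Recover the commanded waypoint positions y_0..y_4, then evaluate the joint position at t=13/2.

y_0=4 y_1=2 y_2=-1 y_3=1 y_4=-3
S(13/2) = 333/512

y_0 = S_0(0) = a_0 = 4
y_1 = S_1(0) = a_1 = 2
y_2 = S_2(0) = a_2 = -1
y_3 = S_3(0) = a_3 = 1
y_4 = S_3(2) = -3
t_q=13/2 is in segment 3 (τ=1/2); S_3(τ)=333/512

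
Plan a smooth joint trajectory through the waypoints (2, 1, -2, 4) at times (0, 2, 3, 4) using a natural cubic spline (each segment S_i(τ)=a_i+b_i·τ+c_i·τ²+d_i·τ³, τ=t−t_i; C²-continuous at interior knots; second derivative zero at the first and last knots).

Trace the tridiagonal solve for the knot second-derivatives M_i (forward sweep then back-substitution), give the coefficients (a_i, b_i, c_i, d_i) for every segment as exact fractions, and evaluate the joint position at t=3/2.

  seg 0: a=2 b=53/46 c=0 d=-19/46
  seg 1: a=1 b=-175/46 c=-57/23 d=151/46
  seg 2: a=-2 b=25/23 c=339/46 d=-113/46
S(3/2) = 859/368

Δ: Δ0=-1/2, Δ1=-3, Δ2=6
row 1: diag=6, rhs=-15; c'=1/6, d'=-5/2
row 2: denom=4−1·1/6=23/6; d'=(54−1·-5/2)/(23/6)=339/23
back: M2=339/23
back: M1=-5/2−1/6·339/23=-114/23
M: M0=0, M1=-114/23, M2=339/23, M3=0
seg 0: a=2, c=M0/2=0, d=(M1−M0)/(6·2)=-19/46, b=Δ0−h0·(2M0+M1)/6=53/46
seg 1: a=1, c=M1/2=-57/23, d=(M2−M1)/(6·1)=151/46, b=Δ1−h1·(2M1+M2)/6=-175/46
seg 2: a=-2, c=M2/2=339/46, d=(M3−M2)/(6·1)=-113/46, b=Δ2−h2·(2M2+M3)/6=25/23
t_q=3/2 → seg 0, τ=3/2; S=2+53/46·τ+0·τ²+-19/46·τ³=859/368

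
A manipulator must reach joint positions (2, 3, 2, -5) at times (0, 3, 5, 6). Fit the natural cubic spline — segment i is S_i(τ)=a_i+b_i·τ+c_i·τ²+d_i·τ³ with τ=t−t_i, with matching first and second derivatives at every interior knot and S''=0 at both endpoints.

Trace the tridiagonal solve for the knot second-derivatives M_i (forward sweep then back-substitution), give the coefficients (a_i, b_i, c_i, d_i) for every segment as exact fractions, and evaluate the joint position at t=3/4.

  seg 0: a=2 b=-2/21 c=0 d=1/21
  seg 1: a=3 b=25/21 c=3/7 d=-107/168
  seg 2: a=2 b=-199/42 c=-95/28 d=95/84
S(3/4) = 873/448

Δ: Δ0=1/3, Δ1=-1/2, Δ2=-7
row 1: diag=10, rhs=-5; c'=1/5, d'=-1/2
row 2: denom=6−2·1/5=28/5; d'=(-39−2·-1/2)/(28/5)=-95/14
back: M2=-95/14
back: M1=-1/2−1/5·-95/14=6/7
M: M0=0, M1=6/7, M2=-95/14, M3=0
seg 0: a=2, c=M0/2=0, d=(M1−M0)/(6·3)=1/21, b=Δ0−h0·(2M0+M1)/6=-2/21
seg 1: a=3, c=M1/2=3/7, d=(M2−M1)/(6·2)=-107/168, b=Δ1−h1·(2M1+M2)/6=25/21
seg 2: a=2, c=M2/2=-95/28, d=(M3−M2)/(6·1)=95/84, b=Δ2−h2·(2M2+M3)/6=-199/42
t_q=3/4 → seg 0, τ=3/4; S=2+-2/21·τ+0·τ²+1/21·τ³=873/448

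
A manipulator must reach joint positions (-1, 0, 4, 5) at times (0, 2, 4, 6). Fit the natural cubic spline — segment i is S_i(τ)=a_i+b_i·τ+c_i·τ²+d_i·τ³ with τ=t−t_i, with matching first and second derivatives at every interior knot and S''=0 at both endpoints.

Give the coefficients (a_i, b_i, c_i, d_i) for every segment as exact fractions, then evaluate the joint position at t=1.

Δ: Δ0=1/2, Δ1=2, Δ2=1/2
row 1: diag=8, rhs=9; c'=1/4, d'=9/8
row 2: denom=8−2·1/4=15/2; d'=(-9−2·9/8)/(15/2)=-3/2
back: M2=-3/2
back: M1=9/8−1/4·-3/2=3/2
M: M0=0, M1=3/2, M2=-3/2, M3=0
seg 0: a=-1, c=M0/2=0, d=(M1−M0)/(6·2)=1/8, b=Δ0−h0·(2M0+M1)/6=0
seg 1: a=0, c=M1/2=3/4, d=(M2−M1)/(6·2)=-1/4, b=Δ1−h1·(2M1+M2)/6=3/2
seg 2: a=4, c=M2/2=-3/4, d=(M3−M2)/(6·2)=1/8, b=Δ2−h2·(2M2+M3)/6=3/2
t_q=1 → seg 0, τ=1; S=-1+0·τ+0·τ²+1/8·τ³=-7/8

  seg 0: a=-1 b=0 c=0 d=1/8
  seg 1: a=0 b=3/2 c=3/4 d=-1/4
  seg 2: a=4 b=3/2 c=-3/4 d=1/8
S(1) = -7/8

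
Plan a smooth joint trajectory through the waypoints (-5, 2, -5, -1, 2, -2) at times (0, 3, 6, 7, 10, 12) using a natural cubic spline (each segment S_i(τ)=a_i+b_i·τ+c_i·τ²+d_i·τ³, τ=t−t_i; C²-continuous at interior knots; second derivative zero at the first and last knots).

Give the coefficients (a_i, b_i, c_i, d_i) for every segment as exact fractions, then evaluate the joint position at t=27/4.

  seg 0: a=-5 b=2909/673 c=0 d=-4016/18171
  seg 1: a=2 b=-1107/673 c=-4016/2019 d=10658/18171
  seg 2: a=-5 b=1519/673 c=2214/673 d=-1041/673
  seg 3: a=-1 b=2824/673 c=-909/673 d=64/673
  seg 4: a=2 b=-902/673 c=-333/673 d=111/1346
S(27/4) = -90851/43072

Δ: Δ0=7/3, Δ1=-7/3, Δ2=4, Δ3=1, Δ4=-2
row 1: diag=12, rhs=-28; c'=1/4, d'=-7/3
row 2: denom=8−3·1/4=29/4; d'=(38−3·-7/3)/(29/4)=180/29
row 3: denom=8−1·4/29=228/29; d'=(-18−1·180/29)/(228/29)=-117/38
row 4: denom=10−3·29/76=673/76; d'=(-18−3·-117/38)/(673/76)=-666/673
back: M4=-666/673
back: M3=-117/38−29/76·-666/673=-1818/673
back: M2=180/29−4/29·-1818/673=4428/673
back: M1=-7/3−1/4·4428/673=-8032/2019
M: M0=0, M1=-8032/2019, M2=4428/673, M3=-1818/673, M4=-666/673, M5=0
seg 0: a=-5, c=M0/2=0, d=(M1−M0)/(6·3)=-4016/18171, b=Δ0−h0·(2M0+M1)/6=2909/673
seg 1: a=2, c=M1/2=-4016/2019, d=(M2−M1)/(6·3)=10658/18171, b=Δ1−h1·(2M1+M2)/6=-1107/673
seg 2: a=-5, c=M2/2=2214/673, d=(M3−M2)/(6·1)=-1041/673, b=Δ2−h2·(2M2+M3)/6=1519/673
seg 3: a=-1, c=M3/2=-909/673, d=(M4−M3)/(6·3)=64/673, b=Δ3−h3·(2M3+M4)/6=2824/673
seg 4: a=2, c=M4/2=-333/673, d=(M5−M4)/(6·2)=111/1346, b=Δ4−h4·(2M4+M5)/6=-902/673
t_q=27/4 → seg 2, τ=3/4; S=-5+1519/673·τ+2214/673·τ²+-1041/673·τ³=-90851/43072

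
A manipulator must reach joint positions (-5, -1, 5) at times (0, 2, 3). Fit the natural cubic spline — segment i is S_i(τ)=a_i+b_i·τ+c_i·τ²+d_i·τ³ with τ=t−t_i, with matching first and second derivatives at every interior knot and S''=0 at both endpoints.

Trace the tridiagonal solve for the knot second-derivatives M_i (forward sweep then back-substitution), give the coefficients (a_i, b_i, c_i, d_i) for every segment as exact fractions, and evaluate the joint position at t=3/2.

  seg 0: a=-5 b=2/3 c=0 d=1/3
  seg 1: a=-1 b=14/3 c=2 d=-2/3
S(3/2) = -23/8

Δ: Δ0=2, Δ1=6
row 1: diag=6, rhs=24; c'=1/6, d'=4
back: M1=4
M: M0=0, M1=4, M2=0
seg 0: a=-5, c=M0/2=0, d=(M1−M0)/(6·2)=1/3, b=Δ0−h0·(2M0+M1)/6=2/3
seg 1: a=-1, c=M1/2=2, d=(M2−M1)/(6·1)=-2/3, b=Δ1−h1·(2M1+M2)/6=14/3
t_q=3/2 → seg 0, τ=3/2; S=-5+2/3·τ+0·τ²+1/3·τ³=-23/8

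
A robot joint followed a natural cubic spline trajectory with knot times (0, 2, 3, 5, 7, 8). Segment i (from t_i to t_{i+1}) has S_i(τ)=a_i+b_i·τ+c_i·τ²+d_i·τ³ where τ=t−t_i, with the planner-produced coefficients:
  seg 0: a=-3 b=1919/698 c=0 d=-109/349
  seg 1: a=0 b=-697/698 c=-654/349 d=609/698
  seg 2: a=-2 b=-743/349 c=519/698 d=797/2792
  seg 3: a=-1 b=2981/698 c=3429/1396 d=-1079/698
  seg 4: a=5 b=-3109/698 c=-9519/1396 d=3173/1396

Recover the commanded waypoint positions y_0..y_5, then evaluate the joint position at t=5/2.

y_0=-3 y_1=0 y_2=-2 y_3=-1 y_4=5 y_5=-4
S(5/2) = -4795/5584

y_0 = S_0(0) = a_0 = -3
y_1 = S_1(0) = a_1 = 0
y_2 = S_2(0) = a_2 = -2
y_3 = S_3(0) = a_3 = -1
y_4 = S_4(0) = a_4 = 5
y_5 = S_4(1) = -4
t_q=5/2 is in segment 1 (τ=1/2); S_1(τ)=-4795/5584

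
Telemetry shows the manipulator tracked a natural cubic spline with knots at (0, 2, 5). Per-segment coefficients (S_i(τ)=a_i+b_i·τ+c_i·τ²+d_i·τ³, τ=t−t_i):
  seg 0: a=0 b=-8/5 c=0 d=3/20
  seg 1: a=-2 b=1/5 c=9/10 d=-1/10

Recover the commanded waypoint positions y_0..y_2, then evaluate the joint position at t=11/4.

y_0=0 y_1=-2 y_2=4
S(11/4) = -887/640

y_0 = S_0(0) = a_0 = 0
y_1 = S_1(0) = a_1 = -2
y_2 = S_1(3) = 4
t_q=11/4 is in segment 1 (τ=3/4); S_1(τ)=-887/640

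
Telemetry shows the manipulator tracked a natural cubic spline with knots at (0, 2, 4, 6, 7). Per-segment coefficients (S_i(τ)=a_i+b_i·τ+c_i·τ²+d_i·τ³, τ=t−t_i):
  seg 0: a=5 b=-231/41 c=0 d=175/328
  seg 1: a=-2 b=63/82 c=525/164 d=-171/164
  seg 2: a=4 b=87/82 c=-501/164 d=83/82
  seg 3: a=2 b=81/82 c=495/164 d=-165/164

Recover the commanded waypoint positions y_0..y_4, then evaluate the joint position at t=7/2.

y_0 = S_0(0) = a_0 = 5
y_1 = S_1(0) = a_1 = -2
y_2 = S_2(0) = a_2 = 4
y_3 = S_3(0) = a_3 = 2
y_4 = S_3(1) = 5
t_q=7/2 is in segment 1 (τ=3/2); S_1(τ)=3721/1312

y_0=5 y_1=-2 y_2=4 y_3=2 y_4=5
S(7/2) = 3721/1312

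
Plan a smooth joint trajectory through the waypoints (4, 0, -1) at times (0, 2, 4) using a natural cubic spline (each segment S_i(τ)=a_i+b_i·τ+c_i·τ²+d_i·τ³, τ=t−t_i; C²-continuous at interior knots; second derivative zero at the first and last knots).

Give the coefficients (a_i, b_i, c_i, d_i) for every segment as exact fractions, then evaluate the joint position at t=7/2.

Δ: Δ0=-2, Δ1=-1/2
row 1: diag=8, rhs=9; c'=1/4, d'=9/8
back: M1=9/8
M: M0=0, M1=9/8, M2=0
seg 0: a=4, c=M0/2=0, d=(M1−M0)/(6·2)=3/32, b=Δ0−h0·(2M0+M1)/6=-19/8
seg 1: a=0, c=M1/2=9/16, d=(M2−M1)/(6·2)=-3/32, b=Δ1−h1·(2M1+M2)/6=-5/4
t_q=7/2 → seg 1, τ=3/2; S=0+-5/4·τ+9/16·τ²+-3/32·τ³=-237/256

  seg 0: a=4 b=-19/8 c=0 d=3/32
  seg 1: a=0 b=-5/4 c=9/16 d=-3/32
S(7/2) = -237/256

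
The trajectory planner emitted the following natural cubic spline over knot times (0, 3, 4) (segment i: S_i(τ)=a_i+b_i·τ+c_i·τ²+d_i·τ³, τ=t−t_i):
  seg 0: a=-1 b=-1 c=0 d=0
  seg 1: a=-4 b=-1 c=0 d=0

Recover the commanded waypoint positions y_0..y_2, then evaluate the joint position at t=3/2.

y_0=-1 y_1=-4 y_2=-5
S(3/2) = -5/2

y_0 = S_0(0) = a_0 = -1
y_1 = S_1(0) = a_1 = -4
y_2 = S_1(1) = -5
t_q=3/2 is in segment 0 (τ=3/2); S_0(τ)=-5/2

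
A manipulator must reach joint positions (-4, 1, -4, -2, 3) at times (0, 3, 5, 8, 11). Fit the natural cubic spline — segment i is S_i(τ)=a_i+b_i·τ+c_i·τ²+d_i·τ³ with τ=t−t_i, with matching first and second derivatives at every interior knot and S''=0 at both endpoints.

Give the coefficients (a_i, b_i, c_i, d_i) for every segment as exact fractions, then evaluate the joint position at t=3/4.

  seg 0: a=-4 b=2245/708 c=0 d=-355/2124
  seg 1: a=1 b=-475/354 c=-355/236 d=655/1416
  seg 2: a=-4 b=-320/177 c=75/59 d=-79/531
  seg 3: a=-2 b=319/177 c=-4/59 d=4/531
S(3/4) = -25561/15104

Δ: Δ0=5/3, Δ1=-5/2, Δ2=2/3, Δ3=5/3
row 1: diag=10, rhs=-25; c'=1/5, d'=-5/2
row 2: denom=10−2·1/5=48/5; d'=(19−2·-5/2)/(48/5)=5/2
row 3: denom=12−3·5/16=177/16; d'=(6−3·5/2)/(177/16)=-8/59
back: M3=-8/59
back: M2=5/2−5/16·-8/59=150/59
back: M1=-5/2−1/5·150/59=-355/118
M: M0=0, M1=-355/118, M2=150/59, M3=-8/59, M4=0
seg 0: a=-4, c=M0/2=0, d=(M1−M0)/(6·3)=-355/2124, b=Δ0−h0·(2M0+M1)/6=2245/708
seg 1: a=1, c=M1/2=-355/236, d=(M2−M1)/(6·2)=655/1416, b=Δ1−h1·(2M1+M2)/6=-475/354
seg 2: a=-4, c=M2/2=75/59, d=(M3−M2)/(6·3)=-79/531, b=Δ2−h2·(2M2+M3)/6=-320/177
seg 3: a=-2, c=M3/2=-4/59, d=(M4−M3)/(6·3)=4/531, b=Δ3−h3·(2M3+M4)/6=319/177
t_q=3/4 → seg 0, τ=3/4; S=-4+2245/708·τ+0·τ²+-355/2124·τ³=-25561/15104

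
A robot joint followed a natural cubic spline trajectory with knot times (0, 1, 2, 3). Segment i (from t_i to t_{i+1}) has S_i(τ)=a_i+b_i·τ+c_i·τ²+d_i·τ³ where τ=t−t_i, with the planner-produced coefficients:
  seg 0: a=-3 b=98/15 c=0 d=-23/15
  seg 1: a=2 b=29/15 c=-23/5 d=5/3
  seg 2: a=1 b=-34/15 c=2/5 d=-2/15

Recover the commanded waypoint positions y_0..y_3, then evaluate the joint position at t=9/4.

y_0 = S_0(0) = a_0 = -3
y_1 = S_1(0) = a_1 = 2
y_2 = S_2(0) = a_2 = 1
y_3 = S_2(1) = -1
t_q=9/4 is in segment 2 (τ=1/4); S_2(τ)=73/160

y_0=-3 y_1=2 y_2=1 y_3=-1
S(9/4) = 73/160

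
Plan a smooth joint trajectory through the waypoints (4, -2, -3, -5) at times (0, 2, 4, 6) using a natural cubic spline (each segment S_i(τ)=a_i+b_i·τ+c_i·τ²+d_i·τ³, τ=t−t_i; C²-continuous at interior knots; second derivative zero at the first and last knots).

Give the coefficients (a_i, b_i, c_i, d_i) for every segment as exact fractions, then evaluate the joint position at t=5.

  seg 0: a=4 b=-37/10 c=0 d=7/40
  seg 1: a=-2 b=-8/5 c=21/20 d=-1/4
  seg 2: a=-3 b=-2/5 c=-9/20 d=3/40
S(5) = -151/40

Δ: Δ0=-3, Δ1=-1/2, Δ2=-1
row 1: diag=8, rhs=15; c'=1/4, d'=15/8
row 2: denom=8−2·1/4=15/2; d'=(-3−2·15/8)/(15/2)=-9/10
back: M2=-9/10
back: M1=15/8−1/4·-9/10=21/10
M: M0=0, M1=21/10, M2=-9/10, M3=0
seg 0: a=4, c=M0/2=0, d=(M1−M0)/(6·2)=7/40, b=Δ0−h0·(2M0+M1)/6=-37/10
seg 1: a=-2, c=M1/2=21/20, d=(M2−M1)/(6·2)=-1/4, b=Δ1−h1·(2M1+M2)/6=-8/5
seg 2: a=-3, c=M2/2=-9/20, d=(M3−M2)/(6·2)=3/40, b=Δ2−h2·(2M2+M3)/6=-2/5
t_q=5 → seg 2, τ=1; S=-3+-2/5·τ+-9/20·τ²+3/40·τ³=-151/40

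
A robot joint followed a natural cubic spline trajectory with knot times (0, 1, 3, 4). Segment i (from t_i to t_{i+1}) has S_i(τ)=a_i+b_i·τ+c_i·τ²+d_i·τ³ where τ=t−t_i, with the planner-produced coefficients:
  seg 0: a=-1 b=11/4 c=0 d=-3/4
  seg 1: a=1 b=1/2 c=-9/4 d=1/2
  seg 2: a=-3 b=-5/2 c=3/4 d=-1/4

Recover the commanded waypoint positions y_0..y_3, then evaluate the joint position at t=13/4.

y_0 = S_0(0) = a_0 = -1
y_1 = S_1(0) = a_1 = 1
y_2 = S_2(0) = a_2 = -3
y_3 = S_2(1) = -5
t_q=13/4 is in segment 2 (τ=1/4); S_2(τ)=-917/256

y_0=-1 y_1=1 y_2=-3 y_3=-5
S(13/4) = -917/256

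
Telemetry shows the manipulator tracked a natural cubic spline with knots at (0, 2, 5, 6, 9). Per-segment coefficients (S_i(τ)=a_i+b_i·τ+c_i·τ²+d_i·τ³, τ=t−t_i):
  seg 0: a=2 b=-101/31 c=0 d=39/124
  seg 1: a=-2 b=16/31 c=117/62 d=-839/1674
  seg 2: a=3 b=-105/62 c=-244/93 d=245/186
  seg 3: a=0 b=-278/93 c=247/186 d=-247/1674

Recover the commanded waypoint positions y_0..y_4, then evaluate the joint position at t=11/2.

y_0 = S_0(0) = a_0 = 2
y_1 = S_1(0) = a_1 = -2
y_2 = S_2(0) = a_2 = 3
y_3 = S_3(0) = a_3 = 0
y_4 = S_3(3) = -1
t_q=11/2 is in segment 2 (τ=1/2); S_2(τ)=2473/1488

y_0=2 y_1=-2 y_2=3 y_3=0 y_4=-1
S(11/2) = 2473/1488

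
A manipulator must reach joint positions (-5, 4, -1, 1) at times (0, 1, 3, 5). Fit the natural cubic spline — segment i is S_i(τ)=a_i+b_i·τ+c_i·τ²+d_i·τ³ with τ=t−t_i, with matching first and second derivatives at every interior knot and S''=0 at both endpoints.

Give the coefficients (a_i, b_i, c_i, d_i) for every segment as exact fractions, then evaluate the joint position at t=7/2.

  seg 0: a=-5 b=45/4 c=0 d=-9/4
  seg 1: a=4 b=9/2 c=-27/4 d=13/8
  seg 2: a=-1 b=-3 c=3 d=-1/2
S(7/2) = -29/16

Δ: Δ0=9, Δ1=-5/2, Δ2=1
row 1: diag=6, rhs=-69; c'=1/3, d'=-23/2
row 2: denom=8−2·1/3=22/3; d'=(21−2·-23/2)/(22/3)=6
back: M2=6
back: M1=-23/2−1/3·6=-27/2
M: M0=0, M1=-27/2, M2=6, M3=0
seg 0: a=-5, c=M0/2=0, d=(M1−M0)/(6·1)=-9/4, b=Δ0−h0·(2M0+M1)/6=45/4
seg 1: a=4, c=M1/2=-27/4, d=(M2−M1)/(6·2)=13/8, b=Δ1−h1·(2M1+M2)/6=9/2
seg 2: a=-1, c=M2/2=3, d=(M3−M2)/(6·2)=-1/2, b=Δ2−h2·(2M2+M3)/6=-3
t_q=7/2 → seg 2, τ=1/2; S=-1+-3·τ+3·τ²+-1/2·τ³=-29/16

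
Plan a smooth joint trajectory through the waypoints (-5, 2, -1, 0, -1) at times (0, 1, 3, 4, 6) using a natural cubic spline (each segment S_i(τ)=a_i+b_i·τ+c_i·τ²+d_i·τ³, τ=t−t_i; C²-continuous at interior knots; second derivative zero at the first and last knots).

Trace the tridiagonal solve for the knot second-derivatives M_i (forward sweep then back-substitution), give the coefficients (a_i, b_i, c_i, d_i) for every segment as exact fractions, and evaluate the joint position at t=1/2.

Δ: Δ0=7, Δ1=-3/2, Δ2=1, Δ3=-1/2
row 1: diag=6, rhs=-51; c'=1/3, d'=-17/2
row 2: denom=6−2·1/3=16/3; d'=(15−2·-17/2)/(16/3)=6
row 3: denom=6−1·3/16=93/16; d'=(-9−1·6)/(93/16)=-80/31
back: M3=-80/31
back: M2=6−3/16·-80/31=201/31
back: M1=-17/2−1/3·201/31=-661/62
M: M0=0, M1=-661/62, M2=201/31, M3=-80/31, M4=0
seg 0: a=-5, c=M0/2=0, d=(M1−M0)/(6·1)=-661/372, b=Δ0−h0·(2M0+M1)/6=3265/372
seg 1: a=2, c=M1/2=-661/124, d=(M2−M1)/(6·2)=1063/744, b=Δ1−h1·(2M1+M2)/6=641/186
seg 2: a=-1, c=M2/2=201/62, d=(M3−M2)/(6·1)=-281/186, b=Δ2−h2·(2M2+M3)/6=-68/93
seg 3: a=0, c=M3/2=-40/31, d=(M4−M3)/(6·2)=20/93, b=Δ3−h3·(2M3+M4)/6=227/186
t_q=1/2 → seg 0, τ=1/2; S=-5+3265/372·τ+0·τ²+-661/372·τ³=-827/992

  seg 0: a=-5 b=3265/372 c=0 d=-661/372
  seg 1: a=2 b=641/186 c=-661/124 d=1063/744
  seg 2: a=-1 b=-68/93 c=201/62 d=-281/186
  seg 3: a=0 b=227/186 c=-40/31 d=20/93
S(1/2) = -827/992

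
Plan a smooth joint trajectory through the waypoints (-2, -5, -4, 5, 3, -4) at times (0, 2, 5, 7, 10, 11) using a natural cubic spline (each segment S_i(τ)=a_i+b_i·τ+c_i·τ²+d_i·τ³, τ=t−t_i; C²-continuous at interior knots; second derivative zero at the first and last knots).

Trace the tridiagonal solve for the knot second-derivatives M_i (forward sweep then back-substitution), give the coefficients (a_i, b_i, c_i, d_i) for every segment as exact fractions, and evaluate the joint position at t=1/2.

Δ: Δ0=-3/2, Δ1=1/3, Δ2=9/2, Δ3=-2/3, Δ4=-7
row 1: diag=10, rhs=11; c'=3/10, d'=11/10
row 2: denom=10−3·3/10=91/10; d'=(25−3·11/10)/(91/10)=31/13
row 3: denom=10−2·20/91=870/91; d'=(-31−2·31/13)/(870/91)=-217/58
row 4: denom=8−3·91/290=2047/290; d'=(-38−3·-217/58)/(2047/290)=-7765/2047
back: M4=-7765/2047
back: M3=-217/58−91/290·-7765/2047=-5222/2047
back: M2=31/13−20/91·-5222/2047=6029/2047
back: M1=11/10−3/10·6029/2047=443/2047
M: M0=0, M1=443/2047, M2=6029/2047, M3=-5222/2047, M4=-7765/2047, M5=0
seg 0: a=-2, c=M0/2=0, d=(M1−M0)/(6·2)=443/24564, b=Δ0−h0·(2M0+M1)/6=-19309/12282
seg 1: a=-5, c=M1/2=443/4094, d=(M2−M1)/(6·3)=931/6141, b=Δ1−h1·(2M1+M2)/6=-16651/12282
seg 2: a=-4, c=M2/2=6029/4094, d=(M3−M2)/(6·2)=-11251/24564, b=Δ2−h2·(2M2+M3)/6=41597/12282
seg 3: a=5, c=M3/2=-2611/2047, d=(M4−M3)/(6·3)=-2543/36846, b=Δ3−h3·(2M3+M4)/6=46439/12282
seg 4: a=3, c=M4/2=-7765/4094, d=(M5−M4)/(6·1)=7765/12282, b=Δ4−h4·(2M4+M5)/6=-35222/6141
t_q=1/2 → seg 0, τ=1/2; S=-2+-19309/12282·τ+0·τ²+443/24564·τ³=-182351/65504

  seg 0: a=-2 b=-19309/12282 c=0 d=443/24564
  seg 1: a=-5 b=-16651/12282 c=443/4094 d=931/6141
  seg 2: a=-4 b=41597/12282 c=6029/4094 d=-11251/24564
  seg 3: a=5 b=46439/12282 c=-2611/2047 d=-2543/36846
  seg 4: a=3 b=-35222/6141 c=-7765/4094 d=7765/12282
S(1/2) = -182351/65504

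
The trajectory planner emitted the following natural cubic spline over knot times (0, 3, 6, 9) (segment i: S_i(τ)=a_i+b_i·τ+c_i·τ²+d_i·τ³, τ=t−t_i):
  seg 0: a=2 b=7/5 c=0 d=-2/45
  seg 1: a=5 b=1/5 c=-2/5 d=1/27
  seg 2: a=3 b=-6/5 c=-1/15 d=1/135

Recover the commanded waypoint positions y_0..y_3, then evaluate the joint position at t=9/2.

y_0 = S_0(0) = a_0 = 2
y_1 = S_1(0) = a_1 = 5
y_2 = S_2(0) = a_2 = 3
y_3 = S_2(3) = -1
t_q=9/2 is in segment 1 (τ=3/2); S_1(τ)=181/40

y_0=2 y_1=5 y_2=3 y_3=-1
S(9/2) = 181/40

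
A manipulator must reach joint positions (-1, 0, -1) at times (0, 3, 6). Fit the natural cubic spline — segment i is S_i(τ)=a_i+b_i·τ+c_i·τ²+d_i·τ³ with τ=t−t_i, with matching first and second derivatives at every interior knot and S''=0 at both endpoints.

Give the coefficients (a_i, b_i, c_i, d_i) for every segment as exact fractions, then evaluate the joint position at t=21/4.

  seg 0: a=-1 b=1/2 c=0 d=-1/54
  seg 1: a=0 b=0 c=-1/6 d=1/54
S(21/4) = -81/128

Δ: Δ0=1/3, Δ1=-1/3
row 1: diag=12, rhs=-4; c'=1/4, d'=-1/3
back: M1=-1/3
M: M0=0, M1=-1/3, M2=0
seg 0: a=-1, c=M0/2=0, d=(M1−M0)/(6·3)=-1/54, b=Δ0−h0·(2M0+M1)/6=1/2
seg 1: a=0, c=M1/2=-1/6, d=(M2−M1)/(6·3)=1/54, b=Δ1−h1·(2M1+M2)/6=0
t_q=21/4 → seg 1, τ=9/4; S=0+0·τ+-1/6·τ²+1/54·τ³=-81/128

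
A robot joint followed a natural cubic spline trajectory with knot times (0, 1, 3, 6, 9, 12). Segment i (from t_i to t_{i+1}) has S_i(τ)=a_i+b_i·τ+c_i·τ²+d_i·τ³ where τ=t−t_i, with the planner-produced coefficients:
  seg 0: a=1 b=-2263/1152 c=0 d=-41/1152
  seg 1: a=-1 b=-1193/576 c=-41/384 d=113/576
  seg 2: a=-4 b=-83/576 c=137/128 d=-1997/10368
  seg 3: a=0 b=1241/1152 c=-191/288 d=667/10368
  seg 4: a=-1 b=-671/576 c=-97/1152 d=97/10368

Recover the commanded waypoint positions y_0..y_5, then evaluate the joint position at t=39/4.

y_0=1 y_1=-1 y_2=-4 y_3=0 y_4=-1 y_5=-5
S(39/4) = -15705/8192

y_0 = S_0(0) = a_0 = 1
y_1 = S_1(0) = a_1 = -1
y_2 = S_2(0) = a_2 = -4
y_3 = S_3(0) = a_3 = 0
y_4 = S_4(0) = a_4 = -1
y_5 = S_4(3) = -5
t_q=39/4 is in segment 4 (τ=3/4); S_4(τ)=-15705/8192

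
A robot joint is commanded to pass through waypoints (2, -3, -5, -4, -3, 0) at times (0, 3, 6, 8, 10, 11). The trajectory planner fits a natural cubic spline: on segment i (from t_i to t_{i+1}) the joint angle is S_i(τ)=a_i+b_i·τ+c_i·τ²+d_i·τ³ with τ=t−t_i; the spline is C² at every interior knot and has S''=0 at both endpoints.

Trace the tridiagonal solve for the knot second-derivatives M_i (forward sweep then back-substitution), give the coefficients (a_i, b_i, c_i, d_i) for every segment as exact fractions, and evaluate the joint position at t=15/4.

Δ: Δ0=-5/3, Δ1=-2/3, Δ2=1/2, Δ3=1/2, Δ4=3
row 1: diag=12, rhs=6; c'=1/4, d'=1/2
row 2: denom=10−3·1/4=37/4; d'=(7−3·1/2)/(37/4)=22/37
row 3: denom=8−2·8/37=280/37; d'=(0−2·22/37)/(280/37)=-11/70
row 4: denom=6−2·37/140=383/70; d'=(15−2·-11/70)/(383/70)=1072/383
back: M4=1072/383
back: M3=-11/70−37/140·1072/383=-687/766
back: M2=22/37−8/37·-687/766=302/383
back: M1=1/2−1/4·302/383=116/383
M: M0=0, M1=116/383, M2=302/383, M3=-687/766, M4=1072/383, M5=0
seg 0: a=2, c=M0/2=0, d=(M1−M0)/(6·3)=58/3447, b=Δ0−h0·(2M0+M1)/6=-2089/1149
seg 1: a=-3, c=M1/2=58/383, d=(M2−M1)/(6·3)=31/1149, b=Δ1−h1·(2M1+M2)/6=-1567/1149
seg 2: a=-5, c=M2/2=151/383, d=(M3−M2)/(6·2)=-1291/9192, b=Δ2−h2·(2M2+M3)/6=314/1149
seg 3: a=-4, c=M3/2=-687/1532, d=(M4−M3)/(6·2)=2831/9192, b=Δ3−h3·(2M3+M4)/6=379/2298
seg 4: a=-3, c=M4/2=536/383, d=(M5−M4)/(6·1)=-536/1149, b=Δ4−h4·(2M4+M5)/6=2375/1149
t_q=15/4 → seg 1, τ=3/4; S=-3+-1567/1149·τ+58/383·τ²+31/1149·τ³=-96241/24512

  seg 0: a=2 b=-2089/1149 c=0 d=58/3447
  seg 1: a=-3 b=-1567/1149 c=58/383 d=31/1149
  seg 2: a=-5 b=314/1149 c=151/383 d=-1291/9192
  seg 3: a=-4 b=379/2298 c=-687/1532 d=2831/9192
  seg 4: a=-3 b=2375/1149 c=536/383 d=-536/1149
S(15/4) = -96241/24512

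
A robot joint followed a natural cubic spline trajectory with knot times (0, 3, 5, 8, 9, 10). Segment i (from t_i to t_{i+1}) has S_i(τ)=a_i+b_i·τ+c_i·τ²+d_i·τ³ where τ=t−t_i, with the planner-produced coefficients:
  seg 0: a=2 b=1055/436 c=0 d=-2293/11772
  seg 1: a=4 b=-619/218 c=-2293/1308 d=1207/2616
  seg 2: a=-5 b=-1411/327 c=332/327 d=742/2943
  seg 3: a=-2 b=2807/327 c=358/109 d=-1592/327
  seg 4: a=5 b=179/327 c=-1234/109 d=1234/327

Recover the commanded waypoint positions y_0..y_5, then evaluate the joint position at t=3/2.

y_0=2 y_1=4 y_2=-5 y_3=-2 y_4=5 y_5=-2
S(3/2) = 17343/3488

y_0 = S_0(0) = a_0 = 2
y_1 = S_1(0) = a_1 = 4
y_2 = S_2(0) = a_2 = -5
y_3 = S_3(0) = a_3 = -2
y_4 = S_4(0) = a_4 = 5
y_5 = S_4(1) = -2
t_q=3/2 is in segment 0 (τ=3/2); S_0(τ)=17343/3488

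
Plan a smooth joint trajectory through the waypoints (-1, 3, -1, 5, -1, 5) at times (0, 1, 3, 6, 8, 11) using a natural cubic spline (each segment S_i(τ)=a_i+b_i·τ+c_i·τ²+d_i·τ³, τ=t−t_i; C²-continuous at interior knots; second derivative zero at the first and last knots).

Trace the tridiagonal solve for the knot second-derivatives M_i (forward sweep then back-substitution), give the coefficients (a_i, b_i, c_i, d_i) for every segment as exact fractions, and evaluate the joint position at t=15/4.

Δ: Δ0=4, Δ1=-2, Δ2=2, Δ3=-3, Δ4=2
row 1: diag=6, rhs=-36; c'=1/3, d'=-6
row 2: denom=10−2·1/3=28/3; d'=(24−2·-6)/(28/3)=27/7
row 3: denom=10−3·9/28=253/28; d'=(-30−3·27/7)/(253/28)=-1164/253
row 4: denom=10−2·56/253=2418/253; d'=(30−2·-1164/253)/(2418/253)=1653/403
back: M4=1653/403
back: M3=-1164/253−56/253·1653/403=-2220/403
back: M2=27/7−9/28·-2220/403=2268/403
back: M1=-6−1/3·2268/403=-3174/403
M: M0=0, M1=-3174/403, M2=2268/403, M3=-2220/403, M4=1653/403, M5=0
seg 0: a=-1, c=M0/2=0, d=(M1−M0)/(6·1)=-529/403, b=Δ0−h0·(2M0+M1)/6=2141/403
seg 1: a=3, c=M1/2=-1587/403, d=(M2−M1)/(6·2)=907/806, b=Δ1−h1·(2M1+M2)/6=554/403
seg 2: a=-1, c=M2/2=1134/403, d=(M3−M2)/(6·3)=-748/1209, b=Δ2−h2·(2M2+M3)/6=-352/403
seg 3: a=5, c=M3/2=-1110/403, d=(M4−M3)/(6·2)=1291/1612, b=Δ3−h3·(2M3+M4)/6=-280/403
seg 4: a=-1, c=M4/2=1653/806, d=(M5−M4)/(6·3)=-551/2418, b=Δ4−h4·(2M4+M5)/6=-847/403
t_q=15/4 → seg 2, τ=3/4; S=-1+-352/403·τ+1134/403·τ²+-748/1209·τ³=-2149/6448

  seg 0: a=-1 b=2141/403 c=0 d=-529/403
  seg 1: a=3 b=554/403 c=-1587/403 d=907/806
  seg 2: a=-1 b=-352/403 c=1134/403 d=-748/1209
  seg 3: a=5 b=-280/403 c=-1110/403 d=1291/1612
  seg 4: a=-1 b=-847/403 c=1653/806 d=-551/2418
S(15/4) = -2149/6448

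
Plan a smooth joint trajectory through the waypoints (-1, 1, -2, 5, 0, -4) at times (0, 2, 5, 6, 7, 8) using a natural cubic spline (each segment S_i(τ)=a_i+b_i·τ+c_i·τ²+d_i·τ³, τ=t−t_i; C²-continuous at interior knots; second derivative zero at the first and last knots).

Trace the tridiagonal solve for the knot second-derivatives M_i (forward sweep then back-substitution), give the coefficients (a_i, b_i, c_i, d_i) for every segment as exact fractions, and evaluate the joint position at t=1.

  seg 0: a=-1 b=2503/1025 c=0 d=-739/2050
  seg 1: a=1 b=-1931/1025 c=-2217/1025 d=2519/3075
  seg 2: a=-2 b=7438/1025 c=1068/205 d=-5603/1025
  seg 3: a=5 b=1309/1025 c=-11469/1025 d=1007/205
  seg 4: a=0 b=-6524/1025 c=3636/1025 d=-1212/1025
S(1) = 2217/2050

Δ: Δ0=1, Δ1=-1, Δ2=7, Δ3=-5, Δ4=-4
row 1: diag=10, rhs=-12; c'=3/10, d'=-6/5
row 2: denom=8−3·3/10=71/10; d'=(48−3·-6/5)/(71/10)=516/71
row 3: denom=4−1·10/71=274/71; d'=(-72−1·516/71)/(274/71)=-2814/137
row 4: denom=4−1·71/274=1025/274; d'=(6−1·-2814/137)/(1025/274)=7272/1025
back: M4=7272/1025
back: M3=-2814/137−71/274·7272/1025=-22938/1025
back: M2=516/71−10/71·-22938/1025=2136/205
back: M1=-6/5−3/10·2136/205=-4434/1025
M: M0=0, M1=-4434/1025, M2=2136/205, M3=-22938/1025, M4=7272/1025, M5=0
seg 0: a=-1, c=M0/2=0, d=(M1−M0)/(6·2)=-739/2050, b=Δ0−h0·(2M0+M1)/6=2503/1025
seg 1: a=1, c=M1/2=-2217/1025, d=(M2−M1)/(6·3)=2519/3075, b=Δ1−h1·(2M1+M2)/6=-1931/1025
seg 2: a=-2, c=M2/2=1068/205, d=(M3−M2)/(6·1)=-5603/1025, b=Δ2−h2·(2M2+M3)/6=7438/1025
seg 3: a=5, c=M3/2=-11469/1025, d=(M4−M3)/(6·1)=1007/205, b=Δ3−h3·(2M3+M4)/6=1309/1025
seg 4: a=0, c=M4/2=3636/1025, d=(M5−M4)/(6·1)=-1212/1025, b=Δ4−h4·(2M4+M5)/6=-6524/1025
t_q=1 → seg 0, τ=1; S=-1+2503/1025·τ+0·τ²+-739/2050·τ³=2217/2050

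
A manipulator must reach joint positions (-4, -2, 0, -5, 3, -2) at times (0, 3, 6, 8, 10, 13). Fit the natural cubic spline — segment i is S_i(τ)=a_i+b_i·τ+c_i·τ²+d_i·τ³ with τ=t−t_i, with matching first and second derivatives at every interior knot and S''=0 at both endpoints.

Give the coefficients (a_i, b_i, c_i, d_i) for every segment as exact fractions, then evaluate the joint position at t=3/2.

Δ: Δ0=2/3, Δ1=2/3, Δ2=-5/2, Δ3=4, Δ4=-5/3
row 1: diag=12, rhs=0; c'=1/4, d'=0
row 2: denom=10−3·1/4=37/4; d'=(-19−3·0)/(37/4)=-76/37
row 3: denom=8−2·8/37=280/37; d'=(39−2·-76/37)/(280/37)=319/56
row 4: denom=10−2·37/140=663/70; d'=(-34−2·319/56)/(663/70)=-6355/1326
back: M4=-6355/1326
back: M3=319/56−37/140·-6355/1326=9233/1326
back: M2=-76/37−8/37·9233/1326=-2360/663
back: M1=0−1/4·-2360/663=590/663
M: M0=0, M1=590/663, M2=-2360/663, M3=9233/1326, M4=-6355/1326, M5=0
seg 0: a=-4, c=M0/2=0, d=(M1−M0)/(6·3)=295/5967, b=Δ0−h0·(2M0+M1)/6=49/221
seg 1: a=-2, c=M1/2=295/663, d=(M2−M1)/(6·3)=-1475/5967, b=Δ1−h1·(2M1+M2)/6=344/221
seg 2: a=0, c=M2/2=-1180/663, d=(M3−M2)/(6·2)=4651/5304, b=Δ2−h2·(2M2+M3)/6=-541/221
seg 3: a=-5, c=M3/2=9233/2652, d=(M4−M3)/(6·2)=-433/442, b=Δ3−h3·(2M3+M4)/6=1267/1326
seg 4: a=3, c=M4/2=-6355/2652, d=(M5−M4)/(6·3)=6355/23868, b=Δ4−h4·(2M4+M5)/6=4145/1326
t_q=3/2 → seg 0, τ=3/2; S=-4+49/221·τ+0·τ²+295/5967·τ³=-6189/1768

  seg 0: a=-4 b=49/221 c=0 d=295/5967
  seg 1: a=-2 b=344/221 c=295/663 d=-1475/5967
  seg 2: a=0 b=-541/221 c=-1180/663 d=4651/5304
  seg 3: a=-5 b=1267/1326 c=9233/2652 d=-433/442
  seg 4: a=3 b=4145/1326 c=-6355/2652 d=6355/23868
S(3/2) = -6189/1768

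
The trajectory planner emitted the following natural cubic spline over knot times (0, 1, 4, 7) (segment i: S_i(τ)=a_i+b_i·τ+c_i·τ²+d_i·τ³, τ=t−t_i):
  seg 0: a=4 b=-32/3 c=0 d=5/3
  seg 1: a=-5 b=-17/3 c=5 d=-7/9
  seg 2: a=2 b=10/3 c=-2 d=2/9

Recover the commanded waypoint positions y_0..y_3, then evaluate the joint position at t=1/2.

y_0 = S_0(0) = a_0 = 4
y_1 = S_1(0) = a_1 = -5
y_2 = S_2(0) = a_2 = 2
y_3 = S_2(3) = 0
t_q=1/2 is in segment 0 (τ=1/2); S_0(τ)=-9/8

y_0=4 y_1=-5 y_2=2 y_3=0
S(1/2) = -9/8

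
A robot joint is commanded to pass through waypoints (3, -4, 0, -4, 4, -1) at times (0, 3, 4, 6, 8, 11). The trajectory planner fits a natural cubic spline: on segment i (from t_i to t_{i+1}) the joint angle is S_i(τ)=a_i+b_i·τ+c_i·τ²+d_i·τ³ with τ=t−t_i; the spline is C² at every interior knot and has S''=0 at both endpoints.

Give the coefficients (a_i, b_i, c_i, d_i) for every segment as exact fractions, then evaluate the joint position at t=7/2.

Δ: Δ0=-7/3, Δ1=4, Δ2=-2, Δ3=4, Δ4=-5/3
row 1: diag=8, rhs=38; c'=1/8, d'=19/4
row 2: denom=6−1·1/8=47/8; d'=(-36−1·19/4)/(47/8)=-326/47
row 3: denom=8−2·16/47=344/47; d'=(36−2·-326/47)/(344/47)=293/43
row 4: denom=10−2·47/172=813/86; d'=(-34−2·293/43)/(813/86)=-4096/813
back: M4=-4096/813
back: M3=293/43−47/172·-4096/813=6659/813
back: M2=-326/47−16/47·6659/813=-7906/813
back: M1=19/4−1/8·-7906/813=4850/813
M: M0=0, M1=4850/813, M2=-7906/813, M3=6659/813, M4=-4096/813, M5=0
seg 0: a=3, c=M0/2=0, d=(M1−M0)/(6·3)=2425/7317, b=Δ0−h0·(2M0+M1)/6=-4322/813
seg 1: a=-4, c=M1/2=2425/813, d=(M2−M1)/(6·1)=-2126/813, b=Δ1−h1·(2M1+M2)/6=2953/813
seg 2: a=0, c=M2/2=-3953/813, d=(M3−M2)/(6·2)=4855/3252, b=Δ2−h2·(2M2+M3)/6=475/271
seg 3: a=-4, c=M3/2=6659/1626, d=(M4−M3)/(6·2)=-1195/1084, b=Δ3−h3·(2M3+M4)/6=178/813
seg 4: a=4, c=M4/2=-2048/813, d=(M5−M4)/(6·3)=2048/7317, b=Δ4−h4·(2M4+M5)/6=2741/813
t_q=7/2 → seg 1, τ=1/2; S=-4+2953/813·τ+2425/813·τ²+-2126/813·τ³=-1435/813

  seg 0: a=3 b=-4322/813 c=0 d=2425/7317
  seg 1: a=-4 b=2953/813 c=2425/813 d=-2126/813
  seg 2: a=0 b=475/271 c=-3953/813 d=4855/3252
  seg 3: a=-4 b=178/813 c=6659/1626 d=-1195/1084
  seg 4: a=4 b=2741/813 c=-2048/813 d=2048/7317
S(7/2) = -1435/813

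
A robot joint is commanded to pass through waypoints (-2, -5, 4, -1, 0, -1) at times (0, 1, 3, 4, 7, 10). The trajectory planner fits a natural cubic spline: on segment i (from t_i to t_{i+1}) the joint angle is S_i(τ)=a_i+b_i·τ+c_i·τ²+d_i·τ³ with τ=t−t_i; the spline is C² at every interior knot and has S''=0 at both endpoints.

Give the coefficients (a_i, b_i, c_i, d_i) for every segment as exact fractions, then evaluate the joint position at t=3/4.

  seg 0: a=-2 b=-2291/452 c=0 d=935/452
  seg 1: a=-5 b=257/226 c=2805/452 d=-2045/904
  seg 2: a=4 b=-134/113 c=-1665/226 d=803/226
  seg 3: a=-1 b=-1189/226 c=372/113 d=-2903/6102
  seg 4: a=0 b=186/113 c=-671/678 d=671/6102
S(3/4) = -142579/28928

Δ: Δ0=-3, Δ1=9/2, Δ2=-5, Δ3=1/3, Δ4=-1/3
row 1: diag=6, rhs=45; c'=1/3, d'=15/2
row 2: denom=6−2·1/3=16/3; d'=(-57−2·15/2)/(16/3)=-27/2
row 3: denom=8−1·3/16=125/16; d'=(32−1·-27/2)/(125/16)=728/125
row 4: denom=12−3·48/125=1356/125; d'=(-4−3·728/125)/(1356/125)=-671/339
back: M4=-671/339
back: M3=728/125−48/125·-671/339=744/113
back: M2=-27/2−3/16·744/113=-1665/113
back: M1=15/2−1/3·-1665/113=2805/226
M: M0=0, M1=2805/226, M2=-1665/113, M3=744/113, M4=-671/339, M5=0
seg 0: a=-2, c=M0/2=0, d=(M1−M0)/(6·1)=935/452, b=Δ0−h0·(2M0+M1)/6=-2291/452
seg 1: a=-5, c=M1/2=2805/452, d=(M2−M1)/(6·2)=-2045/904, b=Δ1−h1·(2M1+M2)/6=257/226
seg 2: a=4, c=M2/2=-1665/226, d=(M3−M2)/(6·1)=803/226, b=Δ2−h2·(2M2+M3)/6=-134/113
seg 3: a=-1, c=M3/2=372/113, d=(M4−M3)/(6·3)=-2903/6102, b=Δ3−h3·(2M3+M4)/6=-1189/226
seg 4: a=0, c=M4/2=-671/678, d=(M5−M4)/(6·3)=671/6102, b=Δ4−h4·(2M4+M5)/6=186/113
t_q=3/4 → seg 0, τ=3/4; S=-2+-2291/452·τ+0·τ²+935/452·τ³=-142579/28928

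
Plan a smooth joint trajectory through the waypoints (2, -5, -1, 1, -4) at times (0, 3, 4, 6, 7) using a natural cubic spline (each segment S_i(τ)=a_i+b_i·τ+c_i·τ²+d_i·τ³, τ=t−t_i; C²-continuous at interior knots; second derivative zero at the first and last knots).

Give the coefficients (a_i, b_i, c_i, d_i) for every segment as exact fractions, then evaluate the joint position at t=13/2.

Δ: Δ0=-7/3, Δ1=4, Δ2=1, Δ3=-5
row 1: diag=8, rhs=38; c'=1/8, d'=19/4
row 2: denom=6−1·1/8=47/8; d'=(-18−1·19/4)/(47/8)=-182/47
row 3: denom=6−2·16/47=250/47; d'=(-36−2·-182/47)/(250/47)=-664/125
back: M3=-664/125
back: M2=-182/47−16/47·-664/125=-258/125
back: M1=19/4−1/8·-258/125=626/125
M: M0=0, M1=626/125, M2=-258/125, M3=-664/125, M4=0
seg 0: a=2, c=M0/2=0, d=(M1−M0)/(6·3)=313/1125, b=Δ0−h0·(2M0+M1)/6=-1814/375
seg 1: a=-5, c=M1/2=313/125, d=(M2−M1)/(6·1)=-442/375, b=Δ1−h1·(2M1+M2)/6=1003/375
seg 2: a=-1, c=M2/2=-129/125, d=(M3−M2)/(6·2)=-203/750, b=Δ2−h2·(2M2+M3)/6=311/75
seg 3: a=1, c=M3/2=-332/125, d=(M4−M3)/(6·1)=332/375, b=Δ3−h3·(2M3+M4)/6=-1211/375
t_q=13/2 → seg 3, τ=1/2; S=1+-1211/375·τ+-332/125·τ²+332/375·τ³=-146/125

  seg 0: a=2 b=-1814/375 c=0 d=313/1125
  seg 1: a=-5 b=1003/375 c=313/125 d=-442/375
  seg 2: a=-1 b=311/75 c=-129/125 d=-203/750
  seg 3: a=1 b=-1211/375 c=-332/125 d=332/375
S(13/2) = -146/125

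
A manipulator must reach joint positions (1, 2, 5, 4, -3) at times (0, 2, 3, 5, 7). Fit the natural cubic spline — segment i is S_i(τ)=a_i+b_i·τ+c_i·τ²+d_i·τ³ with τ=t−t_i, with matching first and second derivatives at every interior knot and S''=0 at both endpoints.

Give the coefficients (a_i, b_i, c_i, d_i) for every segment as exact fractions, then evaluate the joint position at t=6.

Δ: Δ0=1/2, Δ1=3, Δ2=-1/2, Δ3=-7/2
row 1: diag=6, rhs=15; c'=1/6, d'=5/2
row 2: denom=6−1·1/6=35/6; d'=(-21−1·5/2)/(35/6)=-141/35
row 3: denom=8−2·12/35=256/35; d'=(-18−2·-141/35)/(256/35)=-87/64
back: M3=-87/64
back: M2=-141/35−12/35·-87/64=-57/16
back: M1=5/2−1/6·-57/16=99/32
M: M0=0, M1=99/32, M2=-57/16, M3=-87/64, M4=0
seg 0: a=1, c=M0/2=0, d=(M1−M0)/(6·2)=33/128, b=Δ0−h0·(2M0+M1)/6=-17/32
seg 1: a=2, c=M1/2=99/64, d=(M2−M1)/(6·1)=-71/64, b=Δ1−h1·(2M1+M2)/6=41/16
seg 2: a=5, c=M2/2=-57/32, d=(M3−M2)/(6·2)=47/256, b=Δ2−h2·(2M2+M3)/6=149/64
seg 3: a=4, c=M3/2=-87/128, d=(M4−M3)/(6·2)=29/256, b=Δ3−h3·(2M3+M4)/6=-83/32
t_q=6 → seg 3, τ=1; S=4+-83/32·τ+-87/128·τ²+29/256·τ³=215/256

  seg 0: a=1 b=-17/32 c=0 d=33/128
  seg 1: a=2 b=41/16 c=99/64 d=-71/64
  seg 2: a=5 b=149/64 c=-57/32 d=47/256
  seg 3: a=4 b=-83/32 c=-87/128 d=29/256
S(6) = 215/256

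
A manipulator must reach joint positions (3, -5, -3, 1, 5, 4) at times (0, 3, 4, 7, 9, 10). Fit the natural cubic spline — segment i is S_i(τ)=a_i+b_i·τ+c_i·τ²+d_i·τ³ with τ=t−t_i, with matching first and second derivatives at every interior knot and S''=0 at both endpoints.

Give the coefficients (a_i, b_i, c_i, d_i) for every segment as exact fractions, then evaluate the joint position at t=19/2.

Δ: Δ0=-8/3, Δ1=2, Δ2=4/3, Δ3=2, Δ4=-1
row 1: diag=8, rhs=28; c'=1/8, d'=7/2
row 2: denom=8−1·1/8=63/8; d'=(-4−1·7/2)/(63/8)=-20/21
row 3: denom=10−3·8/21=62/7; d'=(4−3·-20/21)/(62/7)=24/31
row 4: denom=6−2·7/31=172/31; d'=(-18−2·24/31)/(172/31)=-303/86
back: M4=-303/86
back: M3=24/31−7/31·-303/86=135/86
back: M2=-20/21−8/21·135/86=-200/129
back: M1=7/2−1/8·-200/129=953/258
M: M0=0, M1=953/258, M2=-200/129, M3=135/86, M4=-303/86, M5=0
seg 0: a=3, c=M0/2=0, d=(M1−M0)/(6·3)=953/4644, b=Δ0−h0·(2M0+M1)/6=-2329/516
seg 1: a=-5, c=M1/2=953/516, d=(M2−M1)/(6·1)=-451/516, b=Δ1−h1·(2M1+M2)/6=265/258
seg 2: a=-3, c=M2/2=-100/129, d=(M3−M2)/(6·3)=805/4644, b=Δ2−h2·(2M2+M3)/6=361/172
seg 3: a=1, c=M3/2=135/172, d=(M4−M3)/(6·2)=-73/172, b=Δ3−h3·(2M3+M4)/6=183/86
seg 4: a=5, c=M4/2=-303/172, d=(M5−M4)/(6·1)=101/172, b=Δ4−h4·(2M4+M5)/6=15/86
t_q=19/2 → seg 4, τ=1/2; S=5+15/86·τ+-303/172·τ²+101/172·τ³=6495/1376

  seg 0: a=3 b=-2329/516 c=0 d=953/4644
  seg 1: a=-5 b=265/258 c=953/516 d=-451/516
  seg 2: a=-3 b=361/172 c=-100/129 d=805/4644
  seg 3: a=1 b=183/86 c=135/172 d=-73/172
  seg 4: a=5 b=15/86 c=-303/172 d=101/172
S(19/2) = 6495/1376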